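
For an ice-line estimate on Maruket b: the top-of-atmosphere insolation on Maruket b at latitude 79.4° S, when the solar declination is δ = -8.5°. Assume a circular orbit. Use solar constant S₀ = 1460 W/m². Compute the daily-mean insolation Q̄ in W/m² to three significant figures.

Q̄ ≈ 219 W/m²

cos H₀ = −tan(-79.4°) tan(-8.500°) = -0.7986, H₀ = 2.4957 rad.
Bracket: H₀ sin φ sin δ + cos φ cos δ sin H₀ = 2.4957×-0.98294×-0.14781 + 0.18395×0.98902×0.60188 = 0.362596 + 0.109500 = 0.472096.
Q̄ = (S₀/π) × [bracket] = (1460/π) × 0.472096 = 219.4 W/m².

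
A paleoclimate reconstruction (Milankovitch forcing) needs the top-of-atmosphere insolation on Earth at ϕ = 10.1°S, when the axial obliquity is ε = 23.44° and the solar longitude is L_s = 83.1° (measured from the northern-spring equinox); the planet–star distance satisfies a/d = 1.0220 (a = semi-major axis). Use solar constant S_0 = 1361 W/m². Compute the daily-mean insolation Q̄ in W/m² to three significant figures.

Q̄ ≈ 361 W/m²

Solar declination: sin δ = sin ε · sin L_s = sin 23.44° × sin 83.1° = 0.39491, so δ = +23.260°.
cos h₀ = −tan(-10.1°) tan(+23.260°) = 0.0766, h₀ = 1.4942 rad.
Bracket: h₀ sin ϕ sin δ + cos ϕ cos δ sin h₀ = 1.4942×-0.17537×0.39491 + 0.98450×0.91872×0.99706 = -0.103481 + 0.901821 = 0.798340.
Inverse-square distance factor (a/d)² = 1.0220² = 1.044484.
Q̄ = (S_0/π) × 1.044484 × [bracket] = (1361/π) × 1.044484 × 0.798340 = 361.2 W/m².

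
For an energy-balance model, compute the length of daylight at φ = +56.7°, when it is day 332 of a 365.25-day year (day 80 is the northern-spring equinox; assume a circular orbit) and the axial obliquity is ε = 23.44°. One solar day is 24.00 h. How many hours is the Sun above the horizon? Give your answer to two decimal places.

Solar longitude: λ_s = 360° × (332 − 80)/365.25 = 248.378°.
sin δ = sin 23.44° × sin 248.378° = -0.36980, so δ = -21.703°.
cos H₀ = −tan φ · tan δ = −tan(+56.7°) × tan(-21.703°) = 0.6059, so H₀ = 0.9199 rad = 52.71°.
Daylight = 2H₀/(2π) × 24.00 h = (0.9199/π) × 24.00 = 7.03 h.

7.03 h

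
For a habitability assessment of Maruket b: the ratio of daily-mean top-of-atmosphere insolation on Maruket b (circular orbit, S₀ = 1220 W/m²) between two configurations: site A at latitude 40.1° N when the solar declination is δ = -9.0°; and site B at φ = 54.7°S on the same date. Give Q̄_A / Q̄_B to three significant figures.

Q̄_A / Q̄_B ≈ 0.769

— Configuration A (φ=+40.1°):
cos H₀ = −tan(+40.1°) tan(-9.000°) = 0.1334, H₀ = 1.4370 rad.
Bracket: H₀ sin φ sin δ + cos φ cos δ sin H₀ = 1.4370×0.64412×-0.15643 + 0.76492×0.98769×0.99107 = -0.144792 + 0.748757 = 0.603965.
Q̄ = (S₀/π) × [bracket] = (1220/π) × 0.603965 = 234.54 W/m².
— Configuration B (φ=-54.7°):
cos H₀ = −tan(-54.7°) tan(-9.000°) = -0.2237, H₀ = 1.7964 rad.
Bracket: H₀ sin φ sin δ + cos φ cos δ sin H₀ = 1.7964×-0.81614×-0.15643 + 0.57786×0.98769×0.97466 = 0.229344 + 0.556284 = 0.785628.
Q̄ = (S₀/π) × [bracket] = (1220/π) × 0.785628 = 305.09 W/m².
Ratio Q̄_A / Q̄_B = 234.54 / 305.09 = 0.7688.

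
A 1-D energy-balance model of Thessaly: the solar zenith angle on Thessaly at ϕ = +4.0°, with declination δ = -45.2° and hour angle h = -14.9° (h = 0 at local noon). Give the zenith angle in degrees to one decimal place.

cos θ_z = sin ϕ sin δ + cos ϕ cos δ cos h = -0.049497 + 0.679283 = 0.629786.
θ_z = arccos(0.629786) = 51.0°.

θ_z = 51.0°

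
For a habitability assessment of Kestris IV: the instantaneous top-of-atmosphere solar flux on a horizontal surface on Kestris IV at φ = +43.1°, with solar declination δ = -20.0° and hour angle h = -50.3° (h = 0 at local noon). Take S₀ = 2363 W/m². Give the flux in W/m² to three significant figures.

cos θ_z = sin φ sin δ + cos φ cos δ cos h = -0.233693 + 0.438277 = 0.204584.
Flux = S₀ · cos θ_z = 2363 × 0.204584 = 483.4 W/m².

483 W/m²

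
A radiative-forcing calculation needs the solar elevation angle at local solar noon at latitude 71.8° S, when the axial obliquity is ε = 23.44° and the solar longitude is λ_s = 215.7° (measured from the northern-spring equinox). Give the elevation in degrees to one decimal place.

31.6°

Solar declination: sin δ = sin ε · sin λ_s = sin 23.44° × sin 215.7° = -0.23213, so δ = -13.422°.
At local noon the hour angle is zero, so the zenith angle equals |φ − δ| = |-71.8° − (-13.422°)| = 58.378°.
Elevation = 90° − 58.378° = 31.6°.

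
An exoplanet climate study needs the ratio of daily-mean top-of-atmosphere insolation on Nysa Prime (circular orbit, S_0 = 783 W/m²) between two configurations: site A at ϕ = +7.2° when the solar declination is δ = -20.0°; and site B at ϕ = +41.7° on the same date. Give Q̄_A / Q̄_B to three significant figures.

Q̄_A / Q̄_B ≈ 2.27

— Configuration A (ϕ=+7.2°):
cos h₀ = −tan(+7.2°) tan(-20.000°) = 0.0460, h₀ = 1.5248 rad.
Bracket: h₀ sin ϕ sin δ + cos ϕ cos δ sin h₀ = 1.5248×0.12533×-0.34202 + 0.99211×0.93969×0.99894 = -0.065361 + 0.931288 = 0.865927.
Q̄ = (S_0/π) × [bracket] = (783/π) × 0.865927 = 215.82 W/m².
— Configuration B (ϕ=+41.7°):
cos h₀ = −tan(+41.7°) tan(-20.000°) = 0.3243, h₀ = 1.2405 rad.
Bracket: h₀ sin ϕ sin δ + cos ϕ cos δ sin h₀ = 1.2405×0.66523×-0.34202 + 0.74664×0.93969×0.94596 = -0.282241 + 0.663695 = 0.381454.
Q̄ = (S_0/π) × [bracket] = (783/π) × 0.381454 = 95.072 W/m².
Ratio Q̄_A / Q̄_B = 215.82 / 95.072 = 2.270.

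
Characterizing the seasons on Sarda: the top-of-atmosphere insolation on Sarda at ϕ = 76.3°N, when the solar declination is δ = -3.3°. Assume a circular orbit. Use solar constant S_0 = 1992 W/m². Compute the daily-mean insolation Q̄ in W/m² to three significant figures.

Q̄ ≈ 98.4 W/m²

cos h₀ = −tan(+76.3°) tan(-3.300°) = 0.2365, h₀ = 1.3320 rad.
Bracket: h₀ sin ϕ sin δ + cos ϕ cos δ sin h₀ = 1.3320×0.97155×-0.05756 + 0.23684×0.99834×0.97162 = -0.074489 + 0.229736 = 0.155247.
Q̄ = (S_0/π) × [bracket] = (1992/π) × 0.155247 = 98.44 W/m².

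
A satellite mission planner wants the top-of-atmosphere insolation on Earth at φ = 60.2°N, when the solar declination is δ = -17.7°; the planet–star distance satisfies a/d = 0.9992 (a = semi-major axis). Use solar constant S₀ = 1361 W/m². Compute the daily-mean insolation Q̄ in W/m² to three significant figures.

Q̄ ≈ 58.2 W/m²

cos H₀ = −tan(+60.2°) tan(-17.700°) = 0.5573, H₀ = 0.9797 rad.
Bracket: H₀ sin φ sin δ + cos φ cos δ sin H₀ = 0.9797×0.86777×-0.30403 + 0.49697×0.95266×0.83034 = -0.258472 + 0.393119 = 0.134647.
Inverse-square distance factor (a/d)² = 0.9992² = 0.998401.
Q̄ = (S₀/π) × 0.998401 × [bracket] = (1361/π) × 0.998401 × 0.134647 = 58.24 W/m².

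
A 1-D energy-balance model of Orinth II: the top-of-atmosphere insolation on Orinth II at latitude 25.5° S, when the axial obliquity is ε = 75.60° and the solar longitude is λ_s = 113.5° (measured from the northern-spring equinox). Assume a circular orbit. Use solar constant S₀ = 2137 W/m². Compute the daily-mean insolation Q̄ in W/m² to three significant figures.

Q̄ ≈ 5.78 W/m²

Solar declination: sin δ = sin ε · sin λ_s = sin 75.60° × sin 113.5° = 0.88825, so δ = +62.654°.
cos H₀ = −tan(-25.5°) tan(+62.654°) = 0.9223, H₀ = 0.3968 rad.
Bracket: H₀ sin φ sin δ + cos φ cos δ sin H₀ = 0.3968×-0.43051×0.88825 + 0.90259×0.45936×0.38646 = -0.151737 + 0.160232 = 0.008495.
Q̄ = (S₀/π) × [bracket] = (2137/π) × 0.008495 = 5.779 W/m².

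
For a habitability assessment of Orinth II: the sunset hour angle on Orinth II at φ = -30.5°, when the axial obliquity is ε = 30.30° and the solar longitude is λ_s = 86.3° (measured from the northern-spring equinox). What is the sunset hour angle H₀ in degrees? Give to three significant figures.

H₀ = 69.9°

Solar declination: sin δ = sin ε · sin λ_s = sin 30.30° × sin 86.3° = 0.50348, so δ = +30.230°.
cos H₀ = −tan φ · tan δ = −tan(-30.5°) × tan(+30.230°) = 0.3432, so H₀ = 1.2204 rad = 69.93°.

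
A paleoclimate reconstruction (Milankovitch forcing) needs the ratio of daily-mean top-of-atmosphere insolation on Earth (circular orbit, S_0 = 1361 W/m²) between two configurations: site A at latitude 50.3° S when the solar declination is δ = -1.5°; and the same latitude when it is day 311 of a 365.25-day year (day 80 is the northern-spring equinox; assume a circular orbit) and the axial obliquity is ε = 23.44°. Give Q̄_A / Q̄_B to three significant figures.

— Configuration A (ϕ=-50.3°):
cos h₀ = −tan(-50.3°) tan(-1.500°) = -0.0315, h₀ = 1.6023 rad.
Bracket: h₀ sin ϕ sin δ + cos ϕ cos δ sin h₀ = 1.6023×-0.76940×-0.02618 + 0.63877×0.99966×0.99950 = 0.032275 + 0.638234 = 0.670509.
Q̄ = (S_0/π) × [bracket] = (1361/π) × 0.670509 = 290.48 W/m².
— Configuration B (ϕ=-50.3°):
Solar longitude: L_s = 360° × (311 − 80)/365.25 = 227.680°.
sin δ = sin 23.44° × sin 227.680° = -0.29412, so δ = -17.105°.
cos h₀ = −tan(-50.3°) tan(-17.105°) = -0.3707, h₀ = 1.9505 rad.
Bracket: h₀ sin ϕ sin δ + cos ϕ cos δ sin h₀ = 1.9505×-0.76940×-0.29412 + 0.63877×0.95577×0.92877 = 0.441390 + 0.567030 = 1.008420.
Q̄ = (S_0/π) × [bracket] = (1361/π) × 1.008420 = 436.87 W/m².
Ratio Q̄_A / Q̄_B = 290.48 / 436.87 = 0.6649.

Q̄_A / Q̄_B ≈ 0.665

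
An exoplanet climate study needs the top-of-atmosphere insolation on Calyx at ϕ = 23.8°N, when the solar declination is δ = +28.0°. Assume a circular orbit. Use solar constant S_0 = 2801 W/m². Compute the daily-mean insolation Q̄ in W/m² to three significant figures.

cos h₀ = −tan(+23.8°) tan(+28.000°) = -0.2345, h₀ = 1.8075 rad.
Bracket: h₀ sin ϕ sin δ + cos ϕ cos δ sin h₀ = 1.8075×0.40355×0.46947 + 0.91496×0.88295×0.97211 = 0.342439 + 0.785333 = 1.127772.
Q̄ = (S_0/π) × [bracket] = (2801/π) × 1.127772 = 1006 W/m².

Q̄ ≈ 1.01e+03 W/m²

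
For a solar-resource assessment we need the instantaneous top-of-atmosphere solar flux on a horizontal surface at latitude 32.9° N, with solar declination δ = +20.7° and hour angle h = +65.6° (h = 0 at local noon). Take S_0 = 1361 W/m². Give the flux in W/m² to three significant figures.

cos θ_z = sin ϕ sin δ + cos ϕ cos δ cos h = 0.191999 + 0.324459 = 0.516458.
Flux = S_0 · cos θ_z = 1361 × 0.516458 = 702.9 W/m².

703 W/m²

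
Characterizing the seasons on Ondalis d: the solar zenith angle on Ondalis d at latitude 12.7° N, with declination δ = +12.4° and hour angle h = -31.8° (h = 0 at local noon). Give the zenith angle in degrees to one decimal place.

θ_z = 31.0°

cos θ_z = sin φ sin δ + cos φ cos δ cos h = 0.047209 + 0.809759 = 0.856968.
θ_z = arccos(0.856968) = 31.0°.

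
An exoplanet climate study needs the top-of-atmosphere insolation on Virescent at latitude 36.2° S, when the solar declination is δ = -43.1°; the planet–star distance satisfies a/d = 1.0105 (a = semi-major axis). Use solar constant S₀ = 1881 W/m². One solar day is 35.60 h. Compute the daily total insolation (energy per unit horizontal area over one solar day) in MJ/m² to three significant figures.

107 MJ/m²

cos H₀ = −tan(-36.2°) tan(-43.100°) = -0.6849, H₀ = 2.3252 rad.
Bracket: H₀ sin φ sin δ + cos φ cos δ sin H₀ = 2.3252×-0.59061×-0.68327 + 0.80696×0.73016×0.72865 = 0.938325 + 0.429328 = 1.367653.
Inverse-square distance factor (a/d)² = 1.0105² = 1.021110.
Q̄ = (S₀/π) × 1.021110 × [bracket] = (1881/π) × 1.021110 × 1.367653 = 836.16 W/m².
Daily total = Q̄ × 35.60 h × 3600 s/h = 836.16 × 35.60 × 3600 / 10⁶ = 107.2 MJ/m².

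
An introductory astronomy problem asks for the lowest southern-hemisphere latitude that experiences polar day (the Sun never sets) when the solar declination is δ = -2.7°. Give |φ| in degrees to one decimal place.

Polar day requires cos H₀ = −tan φ tan δ ≤ −1, i.e. tan φ tan δ ≥ 1.
The boundary is |tan φ| · |tan δ| = 1, so |φ| = 90° − |δ| = 90° − 2.7° = 87.3° in the southern hemisphere.

|φ| = 87.3°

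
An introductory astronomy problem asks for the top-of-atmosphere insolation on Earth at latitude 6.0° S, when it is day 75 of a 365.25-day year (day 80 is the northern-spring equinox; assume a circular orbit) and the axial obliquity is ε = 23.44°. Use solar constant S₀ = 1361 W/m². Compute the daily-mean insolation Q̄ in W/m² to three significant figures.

Q̄ ≈ 433 W/m²

Solar longitude: λ_s = 360° × (75 − 80)/365.25 = -4.928°, i.e. -4.928° + 360° = 355.072°.
sin δ = sin 23.44° × sin 355.072° = -0.03417, so δ = -1.958°.
cos H₀ = −tan(-6.0°) tan(-1.958°) = -0.0036, H₀ = 1.5744 rad.
Bracket: H₀ sin φ sin δ + cos φ cos δ sin H₀ = 1.5744×-0.10453×-0.03417 + 0.99452×0.99942×0.99999 = 0.005623 + 0.993933 = 0.999556.
Q̄ = (S₀/π) × [bracket] = (1361/π) × 0.999556 = 433.0 W/m².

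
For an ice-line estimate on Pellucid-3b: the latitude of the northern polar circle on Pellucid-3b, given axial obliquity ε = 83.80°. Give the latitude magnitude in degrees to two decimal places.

The polar circle is the lowest latitude that experiences at least one full rotation of continuous daylight at the northern-summer solstice; it lies at |φ| = 90° − ε = 90° − 83.80° = 6.20°.

6.20°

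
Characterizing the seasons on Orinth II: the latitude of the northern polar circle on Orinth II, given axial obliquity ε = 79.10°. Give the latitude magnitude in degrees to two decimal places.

The polar circle is the lowest latitude that experiences at least one full rotation of continuous daylight at the northern-summer solstice; it lies at |φ| = 90° − ε = 90° − 79.10° = 10.90°.

10.90°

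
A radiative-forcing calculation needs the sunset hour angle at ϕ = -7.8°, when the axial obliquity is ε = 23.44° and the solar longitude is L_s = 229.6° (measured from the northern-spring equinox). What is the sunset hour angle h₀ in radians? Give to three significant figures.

Solar declination: sin δ = sin ε · sin L_s = sin 23.44° × sin 229.6° = -0.30293, so δ = -17.634°.
cos h₀ = −tan ϕ · tan δ = −tan(-7.8°) × tan(-17.634°) = -0.0435, so h₀ = 1.6144 rad = 92.50°.

h₀ = 1.61 rad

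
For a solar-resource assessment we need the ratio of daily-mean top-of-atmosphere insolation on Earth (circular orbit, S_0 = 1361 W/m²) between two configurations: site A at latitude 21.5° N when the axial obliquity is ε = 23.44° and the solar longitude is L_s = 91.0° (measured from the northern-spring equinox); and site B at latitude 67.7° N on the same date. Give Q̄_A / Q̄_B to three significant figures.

— Configuration A (ϕ=+21.5°):
Solar declination: sin δ = sin ε · sin L_s = sin 23.44° × sin 91.0° = 0.39773, so δ = +23.436°.
cos h₀ = −tan(+21.5°) tan(+23.436°) = -0.1708, h₀ = 1.7424 rad.
Bracket: h₀ sin ϕ sin δ + cos ϕ cos δ sin h₀ = 1.7424×0.36650×0.39773 + 0.93042×0.91750×0.98531 = 0.253986 + 0.841120 = 1.095106.
Q̄ = (S_0/π) × [bracket] = (1361/π) × 1.095106 = 474.42 W/m².
— Configuration B (ϕ=+67.7°):
cos h₀ = −tan(+67.7°) tan(+23.436°) = -1.0570 ≤ −1 ⇒ polar day, h₀ = π.
Bracket: h₀ sin ϕ sin δ + cos ϕ cos δ sin h₀ = 3.1416×0.92521×0.39773 + 0.37946×0.91750×0.00000 = 1.156058 + 0.000000 = 1.156058.
Q̄ = (S_0/π) × [bracket] = (1361/π) × 1.156058 = 500.83 W/m².
Ratio Q̄_A / Q̄_B = 474.42 / 500.83 = 0.9473.

Q̄_A / Q̄_B ≈ 0.947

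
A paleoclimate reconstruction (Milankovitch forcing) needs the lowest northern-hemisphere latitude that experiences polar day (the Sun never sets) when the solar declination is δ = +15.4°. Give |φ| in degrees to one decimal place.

|φ| = 74.6°

Polar day requires cos H₀ = −tan φ tan δ ≤ −1, i.e. tan φ tan δ ≥ 1.
The boundary is |tan φ| · |tan δ| = 1, so |φ| = 90° − |δ| = 90° − 15.4° = 74.6° in the northern hemisphere.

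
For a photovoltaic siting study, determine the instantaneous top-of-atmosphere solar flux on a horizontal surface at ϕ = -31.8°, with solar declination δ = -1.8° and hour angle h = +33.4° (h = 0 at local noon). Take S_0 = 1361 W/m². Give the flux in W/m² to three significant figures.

cos θ_z = sin ϕ sin δ + cos ϕ cos δ cos h = 0.016552 + 0.709181 = 0.725733.
Flux = S_0 · cos θ_z = 1361 × 0.725733 = 987.7 W/m².

988 W/m²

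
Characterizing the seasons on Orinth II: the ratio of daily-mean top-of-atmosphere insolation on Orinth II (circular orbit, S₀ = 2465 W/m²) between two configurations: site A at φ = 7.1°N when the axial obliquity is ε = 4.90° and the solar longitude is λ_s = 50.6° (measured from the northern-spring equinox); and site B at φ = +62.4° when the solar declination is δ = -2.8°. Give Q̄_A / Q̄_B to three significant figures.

— Configuration A (φ=+7.1°):
Solar declination: sin δ = sin ε · sin λ_s = sin 4.90° × sin 50.6° = 0.06600, so δ = +3.785°.
cos H₀ = −tan(+7.1°) tan(+3.785°) = -0.0082, H₀ = 1.5790 rad.
Bracket: H₀ sin φ sin δ + cos φ cos δ sin H₀ = 1.5790×0.12360×0.06600 + 0.99233×0.99782×0.99997 = 0.012881 + 0.990137 = 1.003018.
Q̄ = (S₀/π) × [bracket] = (2465/π) × 1.003018 = 787.00 W/m².
— Configuration B (φ=+62.4°):
cos H₀ = −tan(+62.4°) tan(-2.800°) = 0.0936, H₀ = 1.4771 rad.
Bracket: H₀ sin φ sin δ + cos φ cos δ sin H₀ = 1.4771×0.88620×-0.04885 + 0.46330×0.99881×0.99561 = -0.063945 + 0.460717 = 0.396772.
Q̄ = (S₀/π) × [bracket] = (2465/π) × 0.396772 = 311.32 W/m².
Ratio Q̄_A / Q̄_B = 787.00 / 311.32 = 2.528.

Q̄_A / Q̄_B ≈ 2.53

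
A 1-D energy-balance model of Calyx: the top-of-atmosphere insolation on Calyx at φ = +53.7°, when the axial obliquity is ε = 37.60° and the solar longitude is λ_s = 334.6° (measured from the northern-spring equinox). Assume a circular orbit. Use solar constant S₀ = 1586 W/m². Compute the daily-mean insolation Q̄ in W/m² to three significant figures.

Solar declination: sin δ = sin ε · sin λ_s = sin 37.60° × sin 334.6° = -0.26171, so δ = -15.172°.
cos H₀ = −tan(+53.7°) tan(-15.172°) = 0.3691, H₀ = 1.1927 rad.
Bracket: H₀ sin φ sin δ + cos φ cos δ sin H₀ = 1.1927×0.80593×-0.26171 + 0.59201×0.96515×0.92937 = -0.251564 + 0.531022 = 0.279458.
Q̄ = (S₀/π) × [bracket] = (1586/π) × 0.279458 = 141.1 W/m².

Q̄ ≈ 141 W/m²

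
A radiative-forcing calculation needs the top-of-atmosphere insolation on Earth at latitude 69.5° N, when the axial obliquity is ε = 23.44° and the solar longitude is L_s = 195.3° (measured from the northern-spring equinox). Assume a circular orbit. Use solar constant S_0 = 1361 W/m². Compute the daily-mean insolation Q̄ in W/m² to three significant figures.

Q̄ ≈ 90.0 W/m²

Solar declination: sin δ = sin ε · sin L_s = sin 23.44° × sin 195.3° = -0.10497, so δ = -6.025°.
cos h₀ = −tan(+69.5°) tan(-6.025°) = 0.2823, h₀ = 1.2846 rad.
Bracket: h₀ sin ϕ sin δ + cos ϕ cos δ sin h₀ = 1.2846×0.93667×-0.10497 + 0.35021×0.99448×0.95933 = -0.126305 + 0.334112 = 0.207807.
Q̄ = (S_0/π) × [bracket] = (1361/π) × 0.207807 = 90.03 W/m².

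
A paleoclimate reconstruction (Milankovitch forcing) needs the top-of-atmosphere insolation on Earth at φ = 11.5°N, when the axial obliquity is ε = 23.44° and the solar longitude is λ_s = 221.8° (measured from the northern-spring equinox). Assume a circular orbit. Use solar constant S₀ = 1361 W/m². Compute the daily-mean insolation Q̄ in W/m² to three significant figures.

Solar declination: sin δ = sin ε · sin λ_s = sin 23.44° × sin 221.8° = -0.26514, so δ = -15.375°.
cos H₀ = −tan(+11.5°) tan(-15.375°) = 0.0559, H₀ = 1.5148 rad.
Bracket: H₀ sin φ sin δ + cos φ cos δ sin H₀ = 1.5148×0.19937×-0.26514 + 0.97992×0.96421×0.99843 = -0.080074 + 0.943365 = 0.863291.
Q̄ = (S₀/π) × [bracket] = (1361/π) × 0.863291 = 374.0 W/m².

Q̄ ≈ 374 W/m²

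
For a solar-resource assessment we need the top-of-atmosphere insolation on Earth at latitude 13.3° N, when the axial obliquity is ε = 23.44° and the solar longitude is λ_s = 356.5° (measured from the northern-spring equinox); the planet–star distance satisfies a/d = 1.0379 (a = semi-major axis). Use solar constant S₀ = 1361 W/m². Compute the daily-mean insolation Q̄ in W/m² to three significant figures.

Q̄ ≈ 450 W/m²

Solar declination: sin δ = sin ε · sin λ_s = sin 23.44° × sin 356.5° = -0.02428, so δ = -1.392°.
cos H₀ = −tan(+13.3°) tan(-1.392°) = 0.0057, H₀ = 1.5651 rad.
Bracket: H₀ sin φ sin δ + cos φ cos δ sin H₀ = 1.5651×0.23005×-0.02428 + 0.97318×0.99971×0.99998 = -0.008742 + 0.972878 = 0.964136.
Inverse-square distance factor (a/d)² = 1.0379² = 1.077236.
Q̄ = (S₀/π) × 1.077236 × [bracket] = (1361/π) × 1.077236 × 0.964136 = 449.9 W/m².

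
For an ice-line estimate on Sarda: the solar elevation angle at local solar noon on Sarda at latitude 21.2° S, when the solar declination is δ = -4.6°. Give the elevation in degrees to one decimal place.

73.4°

At local noon the hour angle is zero, so the zenith angle equals |ϕ − δ| = |-21.2° − (-4.600°)| = 16.600°.
Elevation = 90° − 16.600° = 73.4°.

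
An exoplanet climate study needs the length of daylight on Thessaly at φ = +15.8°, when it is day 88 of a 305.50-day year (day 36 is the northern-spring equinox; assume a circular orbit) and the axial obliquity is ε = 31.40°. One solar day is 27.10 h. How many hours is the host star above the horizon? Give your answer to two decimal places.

Solar longitude: λ_s = 360° × (88 − 36)/305.50 = 61.277°.
sin δ = sin 31.40° × sin 61.277° = 0.45690, so δ = +27.187°.
cos H₀ = −tan φ · tan δ = −tan(+15.8°) × tan(+27.187°) = -0.1453, so H₀ = 1.7167 rad = 98.36°.
Daylight = 2H₀/(2π) × 27.10 h = (1.7167/π) × 27.10 = 14.81 h.

14.81 h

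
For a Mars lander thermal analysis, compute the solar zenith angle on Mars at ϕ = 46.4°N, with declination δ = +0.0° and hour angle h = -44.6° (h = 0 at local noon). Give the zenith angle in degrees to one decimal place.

cos θ_z = sin ϕ sin δ + cos ϕ cos δ cos h = 0.000000 + 0.491027 = 0.491027.
θ_z = arccos(0.491027) = 60.6°.

θ_z = 60.6°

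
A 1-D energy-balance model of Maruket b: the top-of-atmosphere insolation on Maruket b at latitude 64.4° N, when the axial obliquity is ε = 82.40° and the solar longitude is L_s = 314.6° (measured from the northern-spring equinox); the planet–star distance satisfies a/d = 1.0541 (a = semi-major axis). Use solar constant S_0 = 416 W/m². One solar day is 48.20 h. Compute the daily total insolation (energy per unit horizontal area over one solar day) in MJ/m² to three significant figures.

Solar declination: sin δ = sin ε · sin L_s = sin 82.40° × sin 314.6° = -0.70577, so δ = -44.892°.
cos h₀ = −tan(+64.4°) tan(-44.892°) = 2.0793 ≥ 1 ⇒ polar night, h₀ = 0 and Q̄ = 0.
Inverse-square distance factor (a/d)² = 1.0541² = 1.111127.
Daily total = Q̄ × 48.20 h × 3600 s/h = 0.00 MJ/m².

0.00 MJ/m²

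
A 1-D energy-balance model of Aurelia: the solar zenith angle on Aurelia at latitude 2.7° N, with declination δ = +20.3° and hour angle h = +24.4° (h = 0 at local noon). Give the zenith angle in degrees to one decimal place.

θ_z = 29.6°

cos θ_z = sin ϕ sin δ + cos ϕ cos δ cos h = 0.016343 + 0.853172 = 0.869515.
θ_z = arccos(0.869515) = 29.6°.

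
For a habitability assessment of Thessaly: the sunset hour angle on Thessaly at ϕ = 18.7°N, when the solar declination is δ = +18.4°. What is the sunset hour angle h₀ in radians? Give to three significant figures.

cos h₀ = −tan ϕ · tan δ = −tan(+18.7°) × tan(+18.400°) = -0.1126, so h₀ = 1.6836 rad = 96.47°.

h₀ = 1.68 rad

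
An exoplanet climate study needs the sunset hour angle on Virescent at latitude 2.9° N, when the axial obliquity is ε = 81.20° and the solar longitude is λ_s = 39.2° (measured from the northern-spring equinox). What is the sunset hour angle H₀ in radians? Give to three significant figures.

Solar declination: sin δ = sin ε · sin λ_s = sin 81.20° × sin 39.2° = 0.62459, so δ = +38.652°.
cos H₀ = −tan φ · tan δ = −tan(+2.9°) × tan(+38.652°) = -0.0405, so H₀ = 1.6113 rad = 92.32°.

H₀ = 1.61 rad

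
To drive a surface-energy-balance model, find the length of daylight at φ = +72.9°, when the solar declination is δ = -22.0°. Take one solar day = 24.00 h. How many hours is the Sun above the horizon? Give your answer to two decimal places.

cos H₀ = −tan φ · tan δ = 1.3133 ≥ 1, so the Sun never rises (polar night) and H₀ = 0.
Daylight = 2H₀/(2π) × 24.00 h = (0.0000/π) × 24.00 = 0.00 h.

0.00 h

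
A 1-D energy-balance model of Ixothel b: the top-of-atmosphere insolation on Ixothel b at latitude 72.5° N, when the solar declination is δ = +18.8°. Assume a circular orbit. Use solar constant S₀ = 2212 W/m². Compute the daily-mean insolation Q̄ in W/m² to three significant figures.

cos H₀ = −tan(+72.5°) tan(+18.800°) = -1.0797 ≤ −1 ⇒ polar day, H₀ = π.
Bracket: H₀ sin φ sin δ + cos φ cos δ sin H₀ = 3.1416×0.95372×0.32227 + 0.30071×0.94665×0.00000 = 0.965588 + 0.000000 = 0.965588.
Q̄ = (S₀/π) × [bracket] = (2212/π) × 0.965588 = 679.9 W/m².

Q̄ ≈ 680 W/m²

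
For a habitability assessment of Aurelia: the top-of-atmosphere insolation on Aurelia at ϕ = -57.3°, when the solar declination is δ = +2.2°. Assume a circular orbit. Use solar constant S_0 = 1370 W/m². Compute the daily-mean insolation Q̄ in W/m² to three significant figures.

cos h₀ = −tan(-57.3°) tan(+2.200°) = 0.0598, h₀ = 1.5109 rad.
Bracket: h₀ sin ϕ sin δ + cos ϕ cos δ sin h₀ = 1.5109×-0.84151×0.03839 + 0.54024×0.99926×0.99821 = -0.048810 + 0.538874 = 0.490064.
Q̄ = (S_0/π) × [bracket] = (1370/π) × 0.490064 = 213.7 W/m².

Q̄ ≈ 214 W/m²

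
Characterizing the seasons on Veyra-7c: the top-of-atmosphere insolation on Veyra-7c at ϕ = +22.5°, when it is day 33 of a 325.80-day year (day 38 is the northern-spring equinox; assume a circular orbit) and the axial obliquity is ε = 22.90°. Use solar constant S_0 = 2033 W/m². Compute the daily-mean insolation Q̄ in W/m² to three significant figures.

Q̄ ≈ 583 W/m²

Solar longitude: L_s = 360° × (33 − 38)/325.80 = -5.525°, i.e. -5.525° + 360° = 354.475°.
sin δ = sin 22.90° × sin 354.475° = -0.03746, so δ = -2.147°.
cos h₀ = −tan(+22.5°) tan(-2.147°) = 0.0155, h₀ = 1.5553 rad.
Bracket: h₀ sin ϕ sin δ + cos ϕ cos δ sin h₀ = 1.5553×0.38268×-0.03746 + 0.92388×0.99930×0.99988 = -0.022296 + 0.923122 = 0.900826.
Q̄ = (S_0/π) × [bracket] = (2033/π) × 0.900826 = 582.9 W/m².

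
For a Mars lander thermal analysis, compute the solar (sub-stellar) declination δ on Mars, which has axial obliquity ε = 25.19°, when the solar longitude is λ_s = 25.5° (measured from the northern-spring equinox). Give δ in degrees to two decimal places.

sin δ = sin ε · sin λ_s = sin 25.19° × sin 25.5° = 0.183235.
δ = arcsin(0.183235) = +10.56°.

δ = +10.56°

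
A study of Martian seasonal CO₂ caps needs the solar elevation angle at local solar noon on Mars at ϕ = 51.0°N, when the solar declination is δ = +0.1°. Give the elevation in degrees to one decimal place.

At local noon the hour angle is zero, so the zenith angle equals |ϕ − δ| = |+51.0° − (+0.100°)| = 50.900°.
Elevation = 90° − 50.900° = 39.1°.

39.1°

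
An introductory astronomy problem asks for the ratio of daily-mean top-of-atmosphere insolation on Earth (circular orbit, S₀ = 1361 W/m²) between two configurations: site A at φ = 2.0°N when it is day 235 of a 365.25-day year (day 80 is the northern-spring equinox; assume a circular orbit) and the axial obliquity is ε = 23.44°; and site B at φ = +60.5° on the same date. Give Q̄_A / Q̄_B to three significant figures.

— Configuration A (φ=+2.0°):
Solar longitude: λ_s = 360° × (235 − 80)/365.25 = 152.772°.
sin δ = sin 23.44° × sin 152.772° = 0.18200, so δ = +10.486°.
cos H₀ = −tan(+2.0°) tan(+10.486°) = -0.0065, H₀ = 1.5773 rad.
Bracket: H₀ sin φ sin δ + cos φ cos δ sin H₀ = 1.5773×0.03490×0.18200 + 0.99939×0.98330×0.99998 = 0.010019 + 0.982681 = 0.992700.
Q̄ = (S₀/π) × [bracket] = (1361/π) × 0.992700 = 430.06 W/m².
— Configuration B (φ=+60.5°):
cos H₀ = −tan(+60.5°) tan(+10.486°) = -0.3271, H₀ = 1.9041 rad.
Bracket: H₀ sin φ sin δ + cos φ cos δ sin H₀ = 1.9041×0.87036×0.18200 + 0.49242×0.98330×0.94497 = 0.301620 + 0.457551 = 0.759171.
Q̄ = (S₀/π) × [bracket] = (1361/π) × 0.759171 = 328.89 W/m².
Ratio Q̄_A / Q̄_B = 430.06 / 328.89 = 1.308.

Q̄_A / Q̄_B ≈ 1.31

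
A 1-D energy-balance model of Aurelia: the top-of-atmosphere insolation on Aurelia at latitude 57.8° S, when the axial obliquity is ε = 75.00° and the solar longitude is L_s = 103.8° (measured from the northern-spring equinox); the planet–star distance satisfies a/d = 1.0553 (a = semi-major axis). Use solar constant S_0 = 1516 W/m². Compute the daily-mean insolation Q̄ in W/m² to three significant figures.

Q̄ ≈ 0.00 W/m²

Solar declination: sin δ = sin ε · sin L_s = sin 75.00° × sin 103.8° = 0.93804, so δ = +69.726°.
cos h₀ = −tan(-57.8°) tan(+69.726°) = 4.2987 ≥ 1 ⇒ polar night, h₀ = 0 and Q̄ = 0.
Inverse-square distance factor (a/d)² = 1.0553² = 1.113658.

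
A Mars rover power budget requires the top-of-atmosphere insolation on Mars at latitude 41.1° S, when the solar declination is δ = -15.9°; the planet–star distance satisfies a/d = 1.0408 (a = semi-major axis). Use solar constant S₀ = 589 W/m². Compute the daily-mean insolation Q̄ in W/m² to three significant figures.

Q̄ ≈ 209 W/m²

cos H₀ = −tan(-41.1°) tan(-15.900°) = -0.2485, H₀ = 1.8219 rad.
Bracket: H₀ sin φ sin δ + cos φ cos δ sin H₀ = 1.8219×-0.65738×-0.27396 + 0.75356×0.96174×0.96863 = 0.328117 + 0.701994 = 1.030111.
Inverse-square distance factor (a/d)² = 1.0408² = 1.083265.
Q̄ = (S₀/π) × 1.083265 × [bracket] = (589/π) × 1.083265 × 1.030111 = 209.2 W/m².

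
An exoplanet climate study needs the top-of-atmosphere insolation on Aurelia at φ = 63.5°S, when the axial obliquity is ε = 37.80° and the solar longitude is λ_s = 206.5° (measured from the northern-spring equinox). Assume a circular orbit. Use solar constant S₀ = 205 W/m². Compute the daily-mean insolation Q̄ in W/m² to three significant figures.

Q̄ ≈ 57.8 W/m²

Solar declination: sin δ = sin ε · sin λ_s = sin 37.80° × sin 206.5° = -0.27348, so δ = -15.871°.
cos H₀ = −tan(-63.5°) tan(-15.871°) = -0.5703, H₀ = 2.1776 rad.
Bracket: H₀ sin φ sin δ + cos φ cos δ sin H₀ = 2.1776×-0.89493×-0.27348 + 0.44620×0.96188×0.82147 = 0.532958 + 0.352567 = 0.885525.
Q̄ = (S₀/π) × [bracket] = (205/π) × 0.885525 = 57.78 W/m².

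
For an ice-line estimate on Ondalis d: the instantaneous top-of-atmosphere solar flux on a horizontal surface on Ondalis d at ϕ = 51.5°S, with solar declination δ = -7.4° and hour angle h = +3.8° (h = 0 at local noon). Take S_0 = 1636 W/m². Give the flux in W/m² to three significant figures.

cos θ_z = sin ϕ sin δ + cos ϕ cos δ cos h = 0.100796 + 0.615973 = 0.716769.
Flux = S_0 · cos θ_z = 1636 × 0.716769 = 1173 W/m².

1.17e+03 W/m²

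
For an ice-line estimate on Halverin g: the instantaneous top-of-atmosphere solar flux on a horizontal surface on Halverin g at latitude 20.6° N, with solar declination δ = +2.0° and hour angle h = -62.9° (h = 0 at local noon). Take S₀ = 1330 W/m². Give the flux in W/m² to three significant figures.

583 W/m²

cos θ_z = sin φ sin δ + cos φ cos δ cos h = 0.012279 + 0.426157 = 0.438436.
Flux = S₀ · cos θ_z = 1330 × 0.438436 = 583.1 W/m².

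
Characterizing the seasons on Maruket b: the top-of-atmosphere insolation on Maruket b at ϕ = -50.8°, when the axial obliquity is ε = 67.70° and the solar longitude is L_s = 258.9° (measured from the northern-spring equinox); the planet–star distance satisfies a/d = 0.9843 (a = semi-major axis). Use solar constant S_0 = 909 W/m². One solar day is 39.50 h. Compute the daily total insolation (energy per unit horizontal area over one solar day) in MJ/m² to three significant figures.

Solar declination: sin δ = sin ε · sin L_s = sin 67.70° × sin 258.9° = -0.90790, so δ = -65.217°.
cos h₀ = −tan(-50.8°) tan(-65.217°) = -2.6556 ≤ −1 ⇒ polar day, h₀ = π.
Bracket: h₀ sin ϕ sin δ + cos ϕ cos δ sin h₀ = 3.1416×-0.77494×-0.90790 + 0.63203×0.41918×0.00000 = 2.210329 + 0.000000 = 2.210329.
Inverse-square distance factor (a/d)² = 0.9843² = 0.968846.
Q̄ = (S_0/π) × 0.968846 × [bracket] = (909/π) × 0.968846 × 2.210329 = 619.62 W/m².
Daily total = Q̄ × 39.50 h × 3600 s/h = 619.62 × 39.50 × 3600 / 10⁶ = 88.11 MJ/m².

88.1 MJ/m²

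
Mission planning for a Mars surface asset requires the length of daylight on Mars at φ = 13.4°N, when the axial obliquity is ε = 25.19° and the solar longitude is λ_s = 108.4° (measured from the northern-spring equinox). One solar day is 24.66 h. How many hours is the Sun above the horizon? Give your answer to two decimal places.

13.16 h

Solar declination: sin δ = sin ε · sin λ_s = sin 25.19° × sin 108.4° = 0.40386, so δ = +23.820°.
cos H₀ = −tan φ · tan δ = −tan(+13.4°) × tan(+23.820°) = -0.1052, so H₀ = 1.6762 rad = 96.04°.
Daylight = 2H₀/(2π) × 24.66 h = (1.6762/π) × 24.66 = 13.16 h.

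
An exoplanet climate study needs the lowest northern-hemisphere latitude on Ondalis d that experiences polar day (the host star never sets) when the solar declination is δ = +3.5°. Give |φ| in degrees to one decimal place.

|φ| = 86.5°

Polar day requires cos H₀ = −tan φ tan δ ≤ −1, i.e. tan φ tan δ ≥ 1.
The boundary is |tan φ| · |tan δ| = 1, so |φ| = 90° − |δ| = 90° − 3.5° = 86.5° in the northern hemisphere.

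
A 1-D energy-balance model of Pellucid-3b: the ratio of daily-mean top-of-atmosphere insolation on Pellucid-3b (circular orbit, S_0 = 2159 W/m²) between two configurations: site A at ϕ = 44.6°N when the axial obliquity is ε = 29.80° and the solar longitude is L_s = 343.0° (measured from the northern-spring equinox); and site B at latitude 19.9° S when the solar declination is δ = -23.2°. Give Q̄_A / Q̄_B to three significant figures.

Q̄_A / Q̄_B ≈ 0.508

— Configuration A (ϕ=+44.6°):
Solar declination: sin δ = sin ε · sin L_s = sin 29.80° × sin 343.0° = -0.14530, so δ = -8.355°.
cos h₀ = −tan(+44.6°) tan(-8.355°) = 0.1448, h₀ = 1.4255 rad.
Bracket: h₀ sin ϕ sin δ + cos ϕ cos δ sin h₀ = 1.4255×0.70215×-0.14530 + 0.71203×0.98939×0.98946 = -0.145433 + 0.697050 = 0.551617.
Q̄ = (S_0/π) × [bracket] = (2159/π) × 0.551617 = 379.09 W/m².
— Configuration B (ϕ=-19.9°):
cos h₀ = −tan(-19.9°) tan(-23.200°) = -0.1552, h₀ = 1.7266 rad.
Bracket: h₀ sin ϕ sin δ + cos ϕ cos δ sin h₀ = 1.7266×-0.34038×-0.39394 + 0.94029×0.91914×0.98789 = 0.231519 + 0.853792 = 1.085311.
Q̄ = (S_0/π) × [bracket] = (2159/π) × 1.085311 = 745.86 W/m².
Ratio Q̄_A / Q̄_B = 379.09 / 745.86 = 0.5083.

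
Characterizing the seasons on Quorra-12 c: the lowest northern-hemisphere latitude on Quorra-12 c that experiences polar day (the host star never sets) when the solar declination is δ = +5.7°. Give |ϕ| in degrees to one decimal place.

Polar day requires cos h₀ = −tan ϕ tan δ ≤ −1, i.e. tan ϕ tan δ ≥ 1.
The boundary is |tan ϕ| · |tan δ| = 1, so |ϕ| = 90° − |δ| = 90° − 5.7° = 84.3° in the northern hemisphere.

|ϕ| = 84.3°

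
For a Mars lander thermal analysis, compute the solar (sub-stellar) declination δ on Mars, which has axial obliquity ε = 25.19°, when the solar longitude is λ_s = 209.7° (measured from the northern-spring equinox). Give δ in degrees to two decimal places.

δ = -12.17°

sin δ = sin ε · sin λ_s = sin 25.19° × sin 209.7° = -0.210878.
δ = arcsin(-0.210878) = -12.17°.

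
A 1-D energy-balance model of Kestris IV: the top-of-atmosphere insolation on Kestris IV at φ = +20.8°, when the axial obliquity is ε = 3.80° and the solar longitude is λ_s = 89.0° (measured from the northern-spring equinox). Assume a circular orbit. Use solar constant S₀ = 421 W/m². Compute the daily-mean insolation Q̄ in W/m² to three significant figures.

Solar declination: sin δ = sin ε · sin λ_s = sin 3.80° × sin 89.0° = 0.06626, so δ = +3.799°.
cos H₀ = −tan(+20.8°) tan(+3.799°) = -0.0252, H₀ = 1.5960 rad.
Bracket: H₀ sin φ sin δ + cos φ cos δ sin H₀ = 1.5960×0.35511×0.06626 + 0.93483×0.99780×0.99968 = 0.037553 + 0.932475 = 0.970028.
Q̄ = (S₀/π) × [bracket] = (421/π) × 0.970028 = 130.0 W/m².

Q̄ ≈ 130 W/m²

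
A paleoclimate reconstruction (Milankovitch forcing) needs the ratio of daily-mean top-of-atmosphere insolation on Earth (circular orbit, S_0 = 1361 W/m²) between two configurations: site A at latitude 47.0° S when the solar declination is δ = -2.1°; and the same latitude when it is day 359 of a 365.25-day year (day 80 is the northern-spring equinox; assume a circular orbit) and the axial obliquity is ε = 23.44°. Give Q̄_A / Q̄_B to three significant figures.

Q̄_A / Q̄_B ≈ 0.630

— Configuration A (ϕ=-47.0°):
cos h₀ = −tan(-47.0°) tan(-2.100°) = -0.0393, h₀ = 1.6101 rad.
Bracket: h₀ sin ϕ sin δ + cos ϕ cos δ sin h₀ = 1.6101×-0.73135×-0.03664 + 0.68200×0.99933×0.99923 = 0.043145 + 0.681018 = 0.724163.
Q̄ = (S_0/π) × [bracket] = (1361/π) × 0.724163 = 313.72 W/m².
— Configuration B (ϕ=-47.0°):
Solar longitude: L_s = 360° × (359 − 80)/365.25 = 274.990°.
sin δ = sin 23.44° × sin 274.990° = -0.39628, so δ = -23.346°.
cos h₀ = −tan(-47.0°) tan(-23.346°) = -0.4629, h₀ = 2.0520 rad.
Bracket: h₀ sin ϕ sin δ + cos ϕ cos δ sin h₀ = 2.0520×-0.73135×-0.39628 + 0.68200×0.91813×0.88643 = 0.594709 + 0.555051 = 1.149760.
Q̄ = (S_0/π) × [bracket] = (1361/π) × 1.149760 = 498.10 W/m².
Ratio Q̄_A / Q̄_B = 313.72 / 498.10 = 0.6298.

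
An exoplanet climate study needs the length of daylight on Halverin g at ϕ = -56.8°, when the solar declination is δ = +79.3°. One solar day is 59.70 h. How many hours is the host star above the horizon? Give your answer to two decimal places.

cos h₀ = −tan ϕ · tan δ = 8.0876 ≥ 1, so the host star never rises (polar night) and h₀ = 0.
Daylight = 2h₀/(2π) × 59.70 h = (0.0000/π) × 59.70 = 0.00 h.

0.00 h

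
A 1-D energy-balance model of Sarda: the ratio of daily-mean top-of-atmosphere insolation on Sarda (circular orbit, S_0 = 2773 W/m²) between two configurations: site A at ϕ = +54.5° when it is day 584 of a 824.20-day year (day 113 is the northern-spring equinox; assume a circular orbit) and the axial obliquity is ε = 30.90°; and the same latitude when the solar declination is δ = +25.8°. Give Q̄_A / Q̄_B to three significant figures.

Q̄_A / Q̄_B ≈ 0.258

— Configuration A (ϕ=+54.5°):
Solar longitude: L_s = 360° × (584 − 113)/824.20 = 205.727°.
sin δ = sin 30.90° × sin 205.727° = -0.22292, so δ = -12.880°.
cos h₀ = −tan(+54.5°) tan(-12.880°) = 0.3206, h₀ = 1.2444 rad.
Bracket: h₀ sin ϕ sin δ + cos ϕ cos δ sin h₀ = 1.2444×0.81412×-0.22292 + 0.58070×0.97484×0.94722 = -0.225838 + 0.536211 = 0.310373.
Q̄ = (S_0/π) × [bracket] = (2773/π) × 0.310373 = 273.96 W/m².
— Configuration B (ϕ=+54.5°):
cos h₀ = −tan(+54.5°) tan(+25.800°) = -0.6777, h₀ = 2.3155 rad.
Bracket: h₀ sin ϕ sin δ + cos ϕ cos δ sin h₀ = 2.3155×0.81412×0.43523 + 0.58070×0.90032×0.73531 = 0.820450 + 0.384432 = 1.204882.
Q̄ = (S_0/π) × [bracket] = (2773/π) × 1.204882 = 1063.5 W/m².
Ratio Q̄_A / Q̄_B = 273.96 / 1063.5 = 0.2576.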